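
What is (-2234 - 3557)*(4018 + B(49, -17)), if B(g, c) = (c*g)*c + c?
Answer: -105176142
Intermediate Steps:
B(g, c) = c + g*c² (B(g, c) = g*c² + c = c + g*c²)
(-2234 - 3557)*(4018 + B(49, -17)) = (-2234 - 3557)*(4018 - 17*(1 - 17*49)) = -5791*(4018 - 17*(1 - 833)) = -5791*(4018 - 17*(-832)) = -5791*(4018 + 14144) = -5791*18162 = -105176142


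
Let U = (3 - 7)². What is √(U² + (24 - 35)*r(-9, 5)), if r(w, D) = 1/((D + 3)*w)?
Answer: √36886/12 ≈ 16.005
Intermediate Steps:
r(w, D) = 1/(w*(3 + D)) (r(w, D) = 1/((3 + D)*w) = 1/(w*(3 + D)))
U = 16 (U = (-4)² = 16)
√(U² + (24 - 35)*r(-9, 5)) = √(16² + (24 - 35)*(1/((-9)*(3 + 5)))) = √(256 - (-11)/(9*8)) = √(256 - 11*(-1/72)) = √(256 + 11/72) = √(18443/72) = √36886/12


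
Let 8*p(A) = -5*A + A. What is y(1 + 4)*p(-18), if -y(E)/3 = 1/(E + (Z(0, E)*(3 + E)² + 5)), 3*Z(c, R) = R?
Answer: -81/350 ≈ -0.23143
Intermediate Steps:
Z(c, R) = R/3
p(A) = -A/2 (p(A) = (-5*A + A)/8 = (-4*A)/8 = -A/2)
y(E) = -3/(5 + E + E*(3 + E)²/3) (y(E) = -3/(E + ((E/3)*(3 + E)² + 5)) = -3/(E + (E*(3 + E)²/3 + 5)) = -3/(E + (5 + E*(3 + E)²/3)) = -3/(5 + E + E*(3 + E)²/3))
y(1 + 4)*p(-18) = (-9/(15 + 3*(1 + 4) + (1 + 4)*(3 + (1 + 4))²))*(-½*(-18)) = -9/(15 + 3*5 + 5*(3 + 5)²)*9 = -9/(15 + 15 + 5*8²)*9 = -9/(15 + 15 + 5*64)*9 = -9/(15 + 15 + 320)*9 = -9/350*9 = -81/350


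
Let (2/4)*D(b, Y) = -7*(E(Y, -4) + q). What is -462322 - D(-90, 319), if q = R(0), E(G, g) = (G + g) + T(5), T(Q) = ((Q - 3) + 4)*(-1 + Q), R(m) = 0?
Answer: -457576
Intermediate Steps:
T(Q) = (1 + Q)*(-1 + Q) (T(Q) = ((-3 + Q) + 4)*(-1 + Q) = (1 + Q)*(-1 + Q))
E(G, g) = 24 + G + g (E(G, g) = (G + g) + (-1 + 5²) = (G + g) + (-1 + 25) = (G + g) + 24 = 24 + G + g)
q = 0
D(b, Y) = -280 - 14*Y (D(b, Y) = 2*(-7*((24 + Y - 4) + 0)) = 2*(-7*((20 + Y) + 0)) = 2*(-7*(20 + Y)) = 2*(-140 - 7*Y) = -280 - 14*Y)
-462322 - D(-90, 319) = -462322 - (-280 - 14*319) = -462322 - (-280 - 4466) = -462322 - 1*(-4746) = -462322 + 4746 = -457576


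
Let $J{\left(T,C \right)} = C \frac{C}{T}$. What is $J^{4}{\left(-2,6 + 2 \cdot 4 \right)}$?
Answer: $92236816$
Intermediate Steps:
$J{\left(T,C \right)} = \frac{C^{2}}{T}$
$J^{4}{\left(-2,6 + 2 \cdot 4 \right)} = \left(\frac{\left(6 + 2 \cdot 4\right)^{2}}{-2}\right)^{4} = \left(\left(6 + 8\right)^{2} \left(- \frac{1}{2}\right)\right)^{4} = \left(14^{2} \left(- \frac{1}{2}\right)\right)^{4} = \left(196 \left(- \frac{1}{2}\right)\right)^{4} = \left(-98\right)^{4} = 92236816$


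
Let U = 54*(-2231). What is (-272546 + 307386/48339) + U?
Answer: -2110876266/5371 ≈ -3.9301e+5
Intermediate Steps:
U = -120474
(-272546 + 307386/48339) + U = (-272546 + 307386/48339) - 120474 = (-272546 + 307386*(1/48339)) - 120474 = (-272546 + 34154/5371) - 120474 = -1463810412/5371 - 120474 = -2110876266/5371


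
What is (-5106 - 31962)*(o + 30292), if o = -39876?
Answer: 355259712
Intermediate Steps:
(-5106 - 31962)*(o + 30292) = (-5106 - 31962)*(-39876 + 30292) = -37068*(-9584) = 355259712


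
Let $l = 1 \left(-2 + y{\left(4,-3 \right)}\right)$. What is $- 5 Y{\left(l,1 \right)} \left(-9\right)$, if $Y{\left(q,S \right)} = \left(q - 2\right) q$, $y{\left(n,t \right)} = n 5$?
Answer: $12960$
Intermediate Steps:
$y{\left(n,t \right)} = 5 n$
$l = 18$ ($l = 1 \left(-2 + 5 \cdot 4\right) = 1 \left(-2 + 20\right) = 1 \cdot 18 = 18$)
$Y{\left(q,S \right)} = q \left(-2 + q\right)$ ($Y{\left(q,S \right)} = \left(-2 + q\right) q = q \left(-2 + q\right)$)
$- 5 Y{\left(l,1 \right)} \left(-9\right) = - 5 \cdot 18 \left(-2 + 18\right) \left(-9\right) = - 5 \cdot 18 \cdot 16 \left(-9\right) = \left(-5\right) 288 \left(-9\right) = \left(-1440\right) \left(-9\right) = 12960$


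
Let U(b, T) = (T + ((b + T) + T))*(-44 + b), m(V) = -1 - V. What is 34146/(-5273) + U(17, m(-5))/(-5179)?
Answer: -172713375/27308867 ≈ -6.3244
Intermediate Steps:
U(b, T) = (-44 + b)*(b + 3*T) (U(b, T) = (T + ((T + b) + T))*(-44 + b) = (T + (b + 2*T))*(-44 + b) = (b + 3*T)*(-44 + b) = (-44 + b)*(b + 3*T))
34146/(-5273) + U(17, m(-5))/(-5179) = 34146/(-5273) + (17² - 132*(-1 - 1*(-5)) - 44*17 + 3*(-1 - 1*(-5))*17)/(-5179) = 34146*(-1/5273) + (289 - 132*(-1 + 5) - 748 + 3*(-1 + 5)*17)*(-1/5179) = -34146/5273 + (289 - 132*4 - 748 + 3*4*17)*(-1/5179) = -34146/5273 + (289 - 528 - 748 + 204)*(-1/5179) = -34146/5273 - 783*(-1/5179) = -34146/5273 + 783/5179 = -172713375/27308867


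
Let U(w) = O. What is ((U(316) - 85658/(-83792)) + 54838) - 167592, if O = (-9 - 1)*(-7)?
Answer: -4720966035/41896 ≈ -1.1268e+5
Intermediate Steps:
O = 70 (O = -10*(-7) = 70)
U(w) = 70
((U(316) - 85658/(-83792)) + 54838) - 167592 = ((70 - 85658/(-83792)) + 54838) - 167592 = ((70 - 85658*(-1)/83792) + 54838) - 167592 = ((70 - 1*(-42829/41896)) + 54838) - 167592 = ((70 + 42829/41896) + 54838) - 167592 = (2975549/41896 + 54838) - 167592 = 2300468397/41896 - 167592 = -4720966035/41896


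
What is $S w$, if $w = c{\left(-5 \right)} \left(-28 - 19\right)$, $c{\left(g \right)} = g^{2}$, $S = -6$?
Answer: $7050$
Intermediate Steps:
$w = -1175$ ($w = \left(-5\right)^{2} \left(-28 - 19\right) = 25 \left(-28 - 19\right) = 25 \left(-47\right) = -1175$)
$S w = \left(-6\right) \left(-1175\right) = 7050$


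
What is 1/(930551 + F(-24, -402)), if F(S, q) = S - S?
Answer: 1/930551 ≈ 1.0746e-6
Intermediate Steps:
F(S, q) = 0
1/(930551 + F(-24, -402)) = 1/(930551 + 0) = 1/930551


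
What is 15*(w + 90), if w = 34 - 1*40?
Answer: 1260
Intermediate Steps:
w = -6 (w = 34 - 40 = -6)
15*(w + 90) = 15*(-6 + 90) = 15*84 = 1260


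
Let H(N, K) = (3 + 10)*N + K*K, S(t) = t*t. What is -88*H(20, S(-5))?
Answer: -77880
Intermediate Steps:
S(t) = t**2
H(N, K) = K**2 + 13*N (H(N, K) = 13*N + K**2 = K**2 + 13*N)
-88*H(20, S(-5)) = -88*(((-5)**2)**2 + 13*20) = -88*(25**2 + 260) = -88*(625 + 260) = -88*885 = -77880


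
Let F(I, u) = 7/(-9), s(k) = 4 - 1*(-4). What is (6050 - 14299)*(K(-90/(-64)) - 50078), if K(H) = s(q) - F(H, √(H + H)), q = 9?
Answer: 3717189127/9 ≈ 4.1302e+8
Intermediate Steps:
s(k) = 8 (s(k) = 4 + 4 = 8)
F(I, u) = -7/9 (F(I, u) = 7*(-⅑) = -7/9)
K(H) = 79/9 (K(H) = 8 - 1*(-7/9) = 8 + 7/9 = 79/9)
(6050 - 14299)*(K(-90/(-64)) - 50078) = (6050 - 14299)*(79/9 - 50078) = -8249*(-450623/9) = 3717189127/9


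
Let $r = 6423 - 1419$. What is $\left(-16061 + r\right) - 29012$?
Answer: $-40069$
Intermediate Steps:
$r = 5004$
$\left(-16061 + r\right) - 29012 = \left(-16061 + 5004\right) - 29012 = -11057 - 29012 = -40069$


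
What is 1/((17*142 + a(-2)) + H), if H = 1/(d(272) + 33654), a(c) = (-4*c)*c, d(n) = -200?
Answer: 33454/80222693 ≈ 0.00041701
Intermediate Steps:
a(c) = -4*c**2
H = 1/33454 (H = 1/(-200 + 33654) = 1/33454 ≈ 2.9892e-5)
1/((17*142 + a(-2)) + H) = 1/((17*142 - 4*(-2)**2) + 1/33454) = 1/((2414 - 4*4) + 1/33454) = 1/((2414 - 16) + 1/33454) = 1/(2398 + 1/33454) = 1/(80222693/33454) = 33454/80222693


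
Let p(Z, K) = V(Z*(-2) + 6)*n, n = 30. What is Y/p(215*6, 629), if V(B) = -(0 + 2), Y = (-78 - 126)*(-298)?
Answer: -5066/5 ≈ -1013.2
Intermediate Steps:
Y = 60792 (Y = -204*(-298) = 60792)
V(B) = -2 (V(B) = -1*2 = -2)
p(Z, K) = -60 (p(Z, K) = -2*30 = -60)
Y/p(215*6, 629) = 60792/(-60) = 60792*(-1/60) = -5066/5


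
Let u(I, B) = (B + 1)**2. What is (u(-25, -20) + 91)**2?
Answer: 204304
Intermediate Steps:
u(I, B) = (1 + B)**2
(u(-25, -20) + 91)**2 = ((1 - 20)**2 + 91)**2 = ((-19)**2 + 91)**2 = (361 + 91)**2 = 452**2 = 204304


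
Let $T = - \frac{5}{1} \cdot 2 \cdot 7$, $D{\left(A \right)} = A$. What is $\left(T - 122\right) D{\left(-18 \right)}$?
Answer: $3456$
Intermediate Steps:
$T = -70$ ($T = \left(-5\right) 1 \cdot 2 \cdot 7 = \left(-5\right) 2 \cdot 7 = \left(-10\right) 7 = -70$)
$\left(T - 122\right) D{\left(-18 \right)} = \left(-70 - 122\right) \left(-18\right) = \left(-192\right) \left(-18\right) = 3456$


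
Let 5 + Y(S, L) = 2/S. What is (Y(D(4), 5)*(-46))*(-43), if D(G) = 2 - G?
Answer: -11868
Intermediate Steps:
Y(S, L) = -5 + 2/S
(Y(D(4), 5)*(-46))*(-43) = ((-5 + 2/(2 - 1*4))*(-46))*(-43) = ((-5 + 2/(2 - 4))*(-46))*(-43) = ((-5 + 2/(-2))*(-46))*(-43) = ((-5 + 2*(-½))*(-46))*(-43) = ((-5 - 1)*(-46))*(-43) = -6*(-46)*(-43) = 276*(-43) = -11868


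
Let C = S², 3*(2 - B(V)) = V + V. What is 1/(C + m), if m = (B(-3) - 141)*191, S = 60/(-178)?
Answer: -7921/207267907 ≈ -3.8216e-5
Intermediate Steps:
S = -30/89 (S = 60*(-1/178) = -30/89 ≈ -0.33708)
B(V) = 2 - 2*V/3 (B(V) = 2 - (V + V)/3 = 2 - 2*V/3)
m = -26167 (m = ((2 - ⅔*(-3)) - 141)*191 = ((2 + 2) - 141)*191 = (4 - 141)*191 = -137*191 = -26167)
C = 900/7921 (C = (-30/89)² = 900/7921 ≈ 0.11362)
1/(C + m) = 1/(900/7921 - 26167) = 1/(-207267907/7921) = -7921/207267907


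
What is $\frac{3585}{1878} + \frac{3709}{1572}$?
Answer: $\frac{2100187}{492036} \approx 4.2684$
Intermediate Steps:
$\frac{3585}{1878} + \frac{3709}{1572} = 3585 \cdot \frac{1}{1878} + 3709 \cdot \frac{1}{1572} = \frac{1195}{626} + \frac{3709}{1572} = \frac{2100187}{492036}$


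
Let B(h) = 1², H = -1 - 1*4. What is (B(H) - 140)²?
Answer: 19321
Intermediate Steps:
H = -5 (H = -1 - 4 = -5)
B(h) = 1
(B(H) - 140)² = (1 - 140)² = (-139)² = 19321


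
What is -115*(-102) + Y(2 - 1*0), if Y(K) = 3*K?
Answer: 11736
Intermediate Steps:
-115*(-102) + Y(2 - 1*0) = -115*(-102) + 3*(2 - 1*0) = 11730 + 3*(2 + 0) = 11730 + 3*2 = 11730 + 6 = 11736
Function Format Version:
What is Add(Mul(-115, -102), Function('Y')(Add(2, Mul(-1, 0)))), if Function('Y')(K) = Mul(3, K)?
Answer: 11736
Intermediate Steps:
Add(Mul(-115, -102), Function('Y')(Add(2, Mul(-1, 0)))) = Add(Mul(-115, -102), Mul(3, Add(2, Mul(-1, 0)))) = Add(11730, Mul(3, Add(2, 0))) = Add(11730, Mul(3, 2)) = Add(11730, 6) = 11736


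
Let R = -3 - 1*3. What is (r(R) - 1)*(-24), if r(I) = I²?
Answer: -840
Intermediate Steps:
R = -6 (R = -3 - 3 = -6)
(r(R) - 1)*(-24) = ((-6)² - 1)*(-24) = (36 - 1)*(-24) = 35*(-24) = -840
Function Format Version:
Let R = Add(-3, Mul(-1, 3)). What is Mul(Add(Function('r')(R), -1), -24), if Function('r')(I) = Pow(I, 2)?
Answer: -840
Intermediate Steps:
R = -6 (R = Add(-3, -3) = -6)
Mul(Add(Function('r')(R), -1), -24) = Mul(Add(Pow(-6, 2), -1), -24) = Mul(Add(36, -1), -24) = Mul(35, -24) = -840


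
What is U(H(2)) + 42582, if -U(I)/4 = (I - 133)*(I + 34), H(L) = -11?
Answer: 55830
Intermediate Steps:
U(I) = -4*(-133 + I)*(34 + I) (U(I) = -4*(I - 133)*(I + 34) = -4*(-133 + I)*(34 + I))
U(H(2)) + 42582 = (18088 - 4*(-11)² + 396*(-11)) + 42582 = (18088 - 4*121 - 4356) + 42582 = (18088 - 484 - 4356) + 42582 = 13248 + 42582 = 55830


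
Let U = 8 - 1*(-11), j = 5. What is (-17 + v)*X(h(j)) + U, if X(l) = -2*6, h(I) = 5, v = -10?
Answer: 343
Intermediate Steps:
X(l) = -12
U = 19 (U = 8 + 11 = 19)
(-17 + v)*X(h(j)) + U = (-17 - 10)*(-12) + 19 = -27*(-12) + 19 = 324 + 19 = 343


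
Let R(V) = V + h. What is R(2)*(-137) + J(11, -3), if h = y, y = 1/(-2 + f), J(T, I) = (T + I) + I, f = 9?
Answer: -2020/7 ≈ -288.57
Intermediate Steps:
J(T, I) = T + 2*I (J(T, I) = (I + T) + I = T + 2*I)
y = 1/7 (y = 1/(-2 + 9) = 1/7 ≈ 0.14286)
h = 1/7 ≈ 0.14286
R(V) = 1/7 + V (R(V) = V + 1/7 = 1/7 + V)
R(2)*(-137) + J(11, -3) = (1/7 + 2)*(-137) + (11 + 2*(-3)) = (15/7)*(-137) + (11 - 6) = -2055/7 + 5 = -2020/7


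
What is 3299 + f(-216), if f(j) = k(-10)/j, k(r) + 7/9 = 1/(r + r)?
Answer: 128265269/38880 ≈ 3299.0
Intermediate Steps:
k(r) = -7/9 + 1/(2*r) (k(r) = -7/9 + 1/(r + r) = -7/9 + 1/(2*r))
f(j) = -149/(180*j) (f(j) = ((1/18)*(9 - 14*(-10))/(-10))/j = ((1/18)*(-⅒)*(9 + 140))/j = ((1/18)*(-⅒)*149)/j = -149/(180*j))
3299 + f(-216) = 3299 - 149/180/(-216) = 3299 - 149/180*(-1/216) = 3299 + 149/38880 = 128265269/38880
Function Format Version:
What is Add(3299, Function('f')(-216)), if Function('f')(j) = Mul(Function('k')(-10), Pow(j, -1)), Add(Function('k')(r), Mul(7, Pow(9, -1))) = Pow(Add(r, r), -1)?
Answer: Rational(128265269, 38880) ≈ 3299.0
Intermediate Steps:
Function('k')(r) = Add(Rational(-7, 9), Mul(Rational(1, 2), Pow(r, -1))) (Function('k')(r) = Add(Rational(-7, 9), Pow(Add(r, r), -1)) = Add(Rational(-7, 9), Pow(Mul(2, r), -1)) = Add(Rational(-7, 9), Mul(Rational(1, 2), Pow(r, -1))))
Function('f')(j) = Mul(Rational(-149, 180), Pow(j, -1)) (Function('f')(j) = Mul(Mul(Rational(1, 18), Pow(-10, -1), Add(9, Mul(-14, -10))), Pow(j, -1)) = Mul(Mul(Rational(1, 18), Rational(-1, 10), Add(9, 140)), Pow(j, -1)) = Mul(Mul(Rational(1, 18), Rational(-1, 10), 149), Pow(j, -1)) = Mul(Rational(-149, 180), Pow(j, -1)))
Add(3299, Function('f')(-216)) = Add(3299, Mul(Rational(-149, 180), Pow(-216, -1))) = Add(3299, Mul(Rational(-149, 180), Rational(-1, 216))) = Add(3299, Rational(149, 38880)) = Rational(128265269, 38880)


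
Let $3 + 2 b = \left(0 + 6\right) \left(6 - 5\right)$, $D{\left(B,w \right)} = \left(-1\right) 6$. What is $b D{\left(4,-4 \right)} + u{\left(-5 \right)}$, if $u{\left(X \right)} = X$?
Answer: $-14$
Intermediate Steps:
$D{\left(B,w \right)} = -6$
$b = \frac{3}{2}$ ($b = - \frac{3}{2} + \frac{\left(0 + 6\right) \left(6 - 5\right)}{2} = - \frac{3}{2} + \frac{6 \cdot 1}{2} = - \frac{3}{2} + \frac{1}{2} \cdot 6 = - \frac{3}{2} + 3 = \frac{3}{2} \approx 1.5$)
$b D{\left(4,-4 \right)} + u{\left(-5 \right)} = \frac{3}{2} \left(-6\right) - 5 = -9 - 5 = -14$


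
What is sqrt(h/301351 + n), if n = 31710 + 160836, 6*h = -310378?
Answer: sqrt(157369982705684697)/904053 ≈ 438.80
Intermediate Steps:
h = -155189/3 (h = (1/6)*(-310378) = -155189/3 ≈ -51730.)
n = 192546
sqrt(h/301351 + n) = sqrt(-155189/3/301351 + 192546) = sqrt(-155189/3*1/301351 + 192546) = sqrt(-155189/904053 + 192546) = sqrt(174071633749/904053) = sqrt(157369982705684697)/904053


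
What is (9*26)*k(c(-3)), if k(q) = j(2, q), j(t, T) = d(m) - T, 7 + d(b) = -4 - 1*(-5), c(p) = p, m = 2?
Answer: -702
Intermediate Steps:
d(b) = -6 (d(b) = -7 + (-4 - 1*(-5)) = -7 + (-4 + 5) = -7 + 1 = -6)
j(t, T) = -6 - T
k(q) = -6 - q
(9*26)*k(c(-3)) = (9*26)*(-6 - 1*(-3)) = 234*(-6 + 3) = 234*(-3) = -702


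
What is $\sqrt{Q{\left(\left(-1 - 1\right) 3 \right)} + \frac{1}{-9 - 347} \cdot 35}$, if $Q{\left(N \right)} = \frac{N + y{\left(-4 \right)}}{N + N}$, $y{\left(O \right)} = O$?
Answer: $\frac{\sqrt{209595}}{534} \approx 0.85733$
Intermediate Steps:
$Q{\left(N \right)} = \frac{-4 + N}{2 N}$ ($Q{\left(N \right)} = \frac{N - 4}{N + N} = \frac{-4 + N}{2 N}$)
$\sqrt{Q{\left(\left(-1 - 1\right) 3 \right)} + \frac{1}{-9 - 347} \cdot 35} = \sqrt{\frac{-4 + \left(-1 - 1\right) 3}{2 \left(-1 - 1\right) 3} + \frac{1}{-9 - 347} \cdot 35} = \sqrt{\frac{-4 - 6}{2 \left(\left(-2\right) 3\right)} + \frac{1}{-356} \cdot 35} = \sqrt{\frac{-4 - 6}{2 \left(-6\right)} - \frac{35}{356}} = \sqrt{\frac{1}{2} \left(- \frac{1}{6}\right) \left(-10\right) - \frac{35}{356}} = \sqrt{\frac{5}{6} - \frac{35}{356}} = \sqrt{\frac{785}{1068}} = \frac{\sqrt{209595}}{534}$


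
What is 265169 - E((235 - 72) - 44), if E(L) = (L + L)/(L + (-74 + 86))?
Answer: 34736901/131 ≈ 2.6517e+5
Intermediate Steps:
E(L) = 2*L/(12 + L) (E(L) = (2*L)/(L + 12) = (2*L)/(12 + L) = 2*L/(12 + L))
265169 - E((235 - 72) - 44) = 265169 - 2*((235 - 72) - 44)/(12 + ((235 - 72) - 44)) = 265169 - 2*(163 - 44)/(12 + (163 - 44)) = 265169 - 2*119/(12 + 119) = 265169 - 2*119/131 = 265169 - 1*238/131 = 265169 - 238/131 = 34736901/131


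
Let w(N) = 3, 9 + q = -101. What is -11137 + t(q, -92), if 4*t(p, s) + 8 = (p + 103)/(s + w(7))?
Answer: -3965477/356 ≈ -11139.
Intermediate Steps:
q = -110 (q = -9 - 101 = -110)
t(p, s) = -2 + (103 + p)/(4*(3 + s)) (t(p, s) = -2 + ((p + 103)/(s + 3))/4 = -2 + ((103 + p)/(3 + s))/4 = -2 + (103 + p)/(4*(3 + s)))
-11137 + t(q, -92) = -11137 + (79 - 110 - 8*(-92))/(4*(3 - 92)) = -11137 + (1/4)*(79 - 110 + 736)/(-89) = -11137 + (1/4)*(-1/89)*705 = -11137 - 705/356 = -3965477/356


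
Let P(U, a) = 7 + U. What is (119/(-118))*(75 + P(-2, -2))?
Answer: -4760/59 ≈ -80.678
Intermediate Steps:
(119/(-118))*(75 + P(-2, -2)) = (119/(-118))*(75 + (7 - 2)) = (119*(-1/118))*(75 + 5) = -119/118*80 = -4760/59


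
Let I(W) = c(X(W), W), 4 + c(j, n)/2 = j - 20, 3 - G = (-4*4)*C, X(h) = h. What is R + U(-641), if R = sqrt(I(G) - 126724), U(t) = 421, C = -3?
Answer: 421 + I*sqrt(126862) ≈ 421.0 + 356.18*I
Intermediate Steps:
G = -45 (G = 3 - (-4*4)*(-3) = 3 - (-16)*(-3) = 3 - 1*48 = 3 - 48 = -45)
c(j, n) = -48 + 2*j (c(j, n) = -8 + 2*(j - 20) = -8 + 2*(-20 + j) = -8 + (-40 + 2*j) = -48 + 2*j)
I(W) = -48 + 2*W
R = I*sqrt(126862) (R = sqrt((-48 + 2*(-45)) - 126724) = sqrt((-48 - 90) - 126724) = sqrt(-138 - 126724) = sqrt(-126862) = I*sqrt(126862) ≈ 356.18*I)
R + U(-641) = I*sqrt(126862) + 421 = 421 + I*sqrt(126862)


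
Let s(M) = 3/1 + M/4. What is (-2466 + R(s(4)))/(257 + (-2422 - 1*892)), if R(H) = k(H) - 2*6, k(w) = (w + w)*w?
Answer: 2446/3057 ≈ 0.80013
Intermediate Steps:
s(M) = 3 + M/4 (s(M) = 3*1 + M*(¼) = 3 + M/4)
k(w) = 2*w² (k(w) = (2*w)*w = 2*w²)
R(H) = -12 + 2*H² (R(H) = 2*H² - 2*6 = 2*H² - 12 = -12 + 2*H²)
(-2466 + R(s(4)))/(257 + (-2422 - 1*892)) = (-2466 + (-12 + 2*(3 + (¼)*4)²))/(257 + (-2422 - 1*892)) = (-2466 + (-12 + 2*(3 + 1)²))/(257 + (-2422 - 892)) = (-2466 + (-12 + 2*4²))/(257 - 3314) = (-2466 + (-12 + 2*16))/(-3057) = (-2466 + (-12 + 32))*(-1/3057) = (-2466 + 20)*(-1/3057) = -2446*(-1/3057) = 2446/3057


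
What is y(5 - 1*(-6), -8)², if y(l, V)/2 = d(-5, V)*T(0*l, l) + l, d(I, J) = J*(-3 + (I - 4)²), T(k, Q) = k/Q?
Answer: 484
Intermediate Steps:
d(I, J) = J*(-3 + (-4 + I)²)
y(l, V) = 2*l (y(l, V) = 2*((V*(-3 + (-4 - 5)²))*((0*l)/l) + l) = 2*((V*(-3 + (-9)²))*(0/l) + l) = 2*((V*(-3 + 81))*0 + l) = 2*((V*78)*0 + l) = 2*((78*V)*0 + l) = 2*(0 + l) = 2*l)
y(5 - 1*(-6), -8)² = (2*(5 - 1*(-6)))² = (2*(5 + 6))² = (2*11)² = 22² = 484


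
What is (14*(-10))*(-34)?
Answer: 4760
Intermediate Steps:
(14*(-10))*(-34) = -140*(-34) = 4760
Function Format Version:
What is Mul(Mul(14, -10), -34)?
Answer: 4760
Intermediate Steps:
Mul(Mul(14, -10), -34) = Mul(-140, -34) = 4760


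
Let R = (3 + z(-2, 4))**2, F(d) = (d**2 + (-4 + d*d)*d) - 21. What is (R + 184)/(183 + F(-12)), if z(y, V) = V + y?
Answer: -209/1374 ≈ -0.15211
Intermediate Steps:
F(d) = -21 + d**2 + d*(-4 + d**2) (F(d) = (d**2 + (-4 + d**2)*d) - 21 = (d**2 + d*(-4 + d**2)) - 21 = -21 + d**2 + d*(-4 + d**2))
R = 25 (R = (3 + (4 - 2))**2 = (3 + 2)**2 = 5**2 = 25)
(R + 184)/(183 + F(-12)) = (25 + 184)/(183 + (-21 + (-12)**2 + (-12)**3 - 4*(-12))) = 209/(183 + (-21 + 144 - 1728 + 48)) = 209/(183 - 1557) = 209/(-1374) = 209*(-1/1374) = -209/1374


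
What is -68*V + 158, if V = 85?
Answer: -5622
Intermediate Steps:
-68*V + 158 = -68*85 + 158 = -5780 + 158 = -5622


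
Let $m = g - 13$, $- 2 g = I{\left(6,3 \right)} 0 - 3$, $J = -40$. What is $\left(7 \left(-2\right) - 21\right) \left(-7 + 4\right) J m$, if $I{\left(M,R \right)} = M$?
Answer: $48300$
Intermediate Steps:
$g = \frac{3}{2}$ ($g = - \frac{6 \cdot 0 - 3}{2} = - \frac{0 - 3}{2} = \left(- \frac{1}{2}\right) \left(-3\right) = \frac{3}{2} \approx 1.5$)
$m = - \frac{23}{2}$ ($m = \frac{3}{2} - 13 = - \frac{23}{2} \approx -11.5$)
$\left(7 \left(-2\right) - 21\right) \left(-7 + 4\right) J m = \left(7 \left(-2\right) - 21\right) \left(-7 + 4\right) \left(-40\right) \left(- \frac{23}{2}\right) = \left(-14 - 21\right) \left(-3\right) \left(-40\right) \left(- \frac{23}{2}\right) = \left(-35\right) \left(-3\right) \left(-40\right) \left(- \frac{23}{2}\right) = 105 \left(-40\right) \left(- \frac{23}{2}\right) = \left(-4200\right) \left(- \frac{23}{2}\right) = 48300$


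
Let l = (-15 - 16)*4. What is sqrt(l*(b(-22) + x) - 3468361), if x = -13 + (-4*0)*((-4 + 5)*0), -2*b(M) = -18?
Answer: I*sqrt(3467865) ≈ 1862.2*I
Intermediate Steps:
b(M) = 9 (b(M) = -1/2*(-18) = 9)
x = -13 (x = -13 + 0*(1*0) = -13 + 0*0 = -13 + 0 = -13)
l = -124 (l = -31*4 = -124)
sqrt(l*(b(-22) + x) - 3468361) = sqrt(-124*(9 - 13) - 3468361) = sqrt(-124*(-4) - 3468361) = sqrt(496 - 3468361) = sqrt(-3467865) = I*sqrt(3467865)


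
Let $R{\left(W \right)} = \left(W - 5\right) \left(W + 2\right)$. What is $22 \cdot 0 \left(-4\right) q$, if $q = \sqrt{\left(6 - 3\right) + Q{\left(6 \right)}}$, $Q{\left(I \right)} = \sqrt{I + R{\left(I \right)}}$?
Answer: $0$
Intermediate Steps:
$R{\left(W \right)} = \left(-5 + W\right) \left(2 + W\right)$
$Q{\left(I \right)} = \sqrt{-10 + I^{2} - 2 I}$ ($Q{\left(I \right)} = \sqrt{I - \left(10 - I^{2} + 3 I\right)} = \sqrt{-10 + I^{2} - 2 I}$)
$q = \sqrt{3 + \sqrt{14}}$ ($q = \sqrt{\left(6 - 3\right) + \sqrt{-10 + 6^{2} - 12}} = \sqrt{\left(6 - 3\right) + \sqrt{-10 + 36 - 12}} = \sqrt{3 + \sqrt{14}} \approx 2.5965$)
$22 \cdot 0 \left(-4\right) q = 22 \cdot 0 \left(-4\right) \sqrt{3 + \sqrt{14}} = 22 \cdot 0 \sqrt{3 + \sqrt{14}} = 0 \sqrt{3 + \sqrt{14}} = 0$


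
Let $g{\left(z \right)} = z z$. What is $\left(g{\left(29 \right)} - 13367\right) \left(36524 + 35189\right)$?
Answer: $-898277038$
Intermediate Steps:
$g{\left(z \right)} = z^{2}$
$\left(g{\left(29 \right)} - 13367\right) \left(36524 + 35189\right) = \left(29^{2} - 13367\right) \left(36524 + 35189\right) = \left(841 - 13367\right) 71713 = \left(-12526\right) 71713 = -898277038$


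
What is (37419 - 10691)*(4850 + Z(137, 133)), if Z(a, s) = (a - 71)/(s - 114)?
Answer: 2464749248/19 ≈ 1.2972e+8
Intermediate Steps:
Z(a, s) = (-71 + a)/(-114 + s)
(37419 - 10691)*(4850 + Z(137, 133)) = (37419 - 10691)*(4850 + (-71 + 137)/(-114 + 133)) = 26728*(4850 + 66/19) = 26728*(92216/19) = 2464749248/19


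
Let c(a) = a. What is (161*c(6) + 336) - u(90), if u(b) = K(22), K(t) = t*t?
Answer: 818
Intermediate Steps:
K(t) = t²
u(b) = 484 (u(b) = 22² = 484)
(161*c(6) + 336) - u(90) = (161*6 + 336) - 1*484 = (966 + 336) - 484 = 1302 - 484 = 818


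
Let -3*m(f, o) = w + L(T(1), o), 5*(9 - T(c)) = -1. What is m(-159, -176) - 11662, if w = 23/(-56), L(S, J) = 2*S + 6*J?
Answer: -3168479/280 ≈ -11316.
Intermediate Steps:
T(c) = 46/5 (T(c) = 9 - 1/5*(-1) = 9 + 1/5 = 46/5)
w = -23/56 (w = 23*(-1/56) = -23/56 ≈ -0.41071)
m(f, o) = -1679/280 - 2*o (m(f, o) = -(-23/56 + (2*(46/5) + 6*o))/3 = -(-23/56 + (92/5 + 6*o))/3 = -(5037/280 + 6*o)/3 = -1679/280 - 2*o)
m(-159, -176) - 11662 = (-1679/280 - 2*(-176)) - 11662 = (-1679/280 + 352) - 11662 = 96881/280 - 11662 = -3168479/280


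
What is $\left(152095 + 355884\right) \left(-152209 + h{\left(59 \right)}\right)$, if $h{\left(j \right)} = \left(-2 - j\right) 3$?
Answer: $-77411935768$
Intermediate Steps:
$h{\left(j \right)} = -6 - 3 j$
$\left(152095 + 355884\right) \left(-152209 + h{\left(59 \right)}\right) = \left(152095 + 355884\right) \left(-152209 - 183\right) = 507979 \left(-152209 - 183\right) = 507979 \left(-152392\right) = -77411935768$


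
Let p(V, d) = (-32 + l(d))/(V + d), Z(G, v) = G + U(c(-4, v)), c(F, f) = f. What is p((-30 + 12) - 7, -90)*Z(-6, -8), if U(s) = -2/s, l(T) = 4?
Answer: -7/5 ≈ -1.4000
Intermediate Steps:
Z(G, v) = G - 2/v
p(V, d) = -28/(V + d) (p(V, d) = (-32 + 4)/(V + d) = -28/(V + d))
p((-30 + 12) - 7, -90)*Z(-6, -8) = (-28/(((-30 + 12) - 7) - 90))*(-6 - 2/(-8)) = (-28/((-18 - 7) - 90))*(-6 - 2*(-1/8)) = (-28/(-25 - 90))*(-6 + 1/4) = -28/(-115)*(-23/4) = -28*(-1/115)*(-23/4) = (28/115)*(-23/4) = -7/5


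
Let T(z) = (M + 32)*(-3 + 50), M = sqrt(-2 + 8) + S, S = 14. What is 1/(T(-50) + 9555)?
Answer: 11717/137274835 - 47*sqrt(6)/137274835 ≈ 8.4516e-5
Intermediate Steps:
M = 14 + sqrt(6) (M = sqrt(-2 + 8) + 14 = sqrt(6) + 14 = 14 + sqrt(6) ≈ 16.449)
T(z) = 2162 + 47*sqrt(6) (T(z) = ((14 + sqrt(6)) + 32)*(-3 + 50) = (46 + sqrt(6))*47 = 2162 + 47*sqrt(6))
1/(T(-50) + 9555) = 1/((2162 + 47*sqrt(6)) + 9555) = 1/(11717 + 47*sqrt(6))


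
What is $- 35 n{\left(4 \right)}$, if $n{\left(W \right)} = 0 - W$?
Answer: $140$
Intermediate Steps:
$n{\left(W \right)} = - W$
$- 35 n{\left(4 \right)} = - 35 \left(\left(-1\right) 4\right) = \left(-35\right) \left(-4\right) = 140$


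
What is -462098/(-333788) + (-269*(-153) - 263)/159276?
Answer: 59925170/36514023 ≈ 1.6412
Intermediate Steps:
-462098/(-333788) + (-269*(-153) - 263)/159276 = -462098*(-1/333788) + (41157 - 263)*(1/159276) = 2539/1834 + 40894*(1/159276) = 2539/1834 + 20447/79638 = 59925170/36514023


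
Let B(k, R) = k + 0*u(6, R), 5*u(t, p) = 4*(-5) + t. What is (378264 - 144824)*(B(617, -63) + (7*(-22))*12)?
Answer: -287364640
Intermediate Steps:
u(t, p) = -4 + t/5 (u(t, p) = (4*(-5) + t)/5 = (-20 + t)/5 = -4 + t/5)
B(k, R) = k (B(k, R) = k + 0*(-4 + (1/5)*6) = k + 0*(-4 + 6/5) = k + 0*(-14/5) = k + 0 = k)
(378264 - 144824)*(B(617, -63) + (7*(-22))*12) = (378264 - 144824)*(617 + (7*(-22))*12) = 233440*(617 - 154*12) = 233440*(617 - 1848) = 233440*(-1231) = -287364640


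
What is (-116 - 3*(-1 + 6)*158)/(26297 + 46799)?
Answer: -1243/36548 ≈ -0.034010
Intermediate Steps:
(-116 - 3*(-1 + 6)*158)/(26297 + 46799) = (-116 - 3*5*158)/73096 = (-116 - 15*158)*(1/73096) = (-116 - 2370)*(1/73096) = -2486*1/73096 = -1243/36548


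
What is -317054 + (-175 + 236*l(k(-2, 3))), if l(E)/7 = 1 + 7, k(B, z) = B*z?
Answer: -304013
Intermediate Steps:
l(E) = 56 (l(E) = 7*(1 + 7) = 7*8 = 56)
-317054 + (-175 + 236*l(k(-2, 3))) = -317054 + (-175 + 236*56) = -317054 + (-175 + 13216) = -317054 + 13041 = -304013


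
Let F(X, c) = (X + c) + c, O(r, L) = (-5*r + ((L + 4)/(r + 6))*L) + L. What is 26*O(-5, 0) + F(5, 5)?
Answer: 665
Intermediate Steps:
O(r, L) = L - 5*r + L*(4 + L)/(6 + r) (O(r, L) = (-5*r + ((4 + L)/(6 + r))*L) + L = (-5*r + L*(4 + L)/(6 + r)) + L = L - 5*r + L*(4 + L)/(6 + r))
F(X, c) = X + 2*c
26*O(-5, 0) + F(5, 5) = 26*((0² - 30*(-5) - 5*(-5)² + 10*0 + 0*(-5))/(6 - 5)) + (5 + 2*5) = 26*((0 + 150 - 5*25 + 0 + 0)/1) + (5 + 10) = 26*(1*(0 + 150 - 125 + 0 + 0)) + 15 = 26*(1*25) + 15 = 26*25 + 15 = 650 + 15 = 665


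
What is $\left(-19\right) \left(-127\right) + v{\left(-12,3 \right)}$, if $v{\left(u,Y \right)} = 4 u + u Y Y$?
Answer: $2257$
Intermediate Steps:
$v{\left(u,Y \right)} = 4 u + u Y^{2}$ ($v{\left(u,Y \right)} = 4 u + Y u Y = 4 u + u Y^{2}$)
$\left(-19\right) \left(-127\right) + v{\left(-12,3 \right)} = \left(-19\right) \left(-127\right) - 12 \left(4 + 3^{2}\right) = 2413 - 12 \left(4 + 9\right) = 2413 - 156 = 2257$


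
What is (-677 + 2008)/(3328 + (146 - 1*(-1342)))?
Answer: 1331/4816 ≈ 0.27637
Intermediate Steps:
(-677 + 2008)/(3328 + (146 - 1*(-1342))) = 1331/(3328 + (146 + 1342)) = 1331/(3328 + 1488) = 1331/4816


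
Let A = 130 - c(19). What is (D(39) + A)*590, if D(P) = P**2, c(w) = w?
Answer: 962880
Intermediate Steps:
A = 111 (A = 130 - 1*19 = 130 - 19 = 111)
(D(39) + A)*590 = (39**2 + 111)*590 = (1521 + 111)*590 = 1632*590 = 962880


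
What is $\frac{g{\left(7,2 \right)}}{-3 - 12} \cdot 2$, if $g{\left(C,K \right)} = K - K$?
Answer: $0$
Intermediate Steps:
$g{\left(C,K \right)} = 0$
$\frac{g{\left(7,2 \right)}}{-3 - 12} \cdot 2 = \frac{1}{-3 - 12} \cdot 0 \cdot 2 = \frac{1}{-15} \cdot 0 \cdot 2 = \left(- \frac{1}{15}\right) 0 \cdot 2 = 0 \cdot 2 = 0$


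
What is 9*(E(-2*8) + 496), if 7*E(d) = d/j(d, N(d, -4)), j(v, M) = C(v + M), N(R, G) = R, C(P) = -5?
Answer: 156384/35 ≈ 4468.1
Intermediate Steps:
j(v, M) = -5
E(d) = -d/35 (E(d) = (d/(-5))/7 = (d*(-1/5))/7 = (-d/5)/7 = -d/35)
9*(E(-2*8) + 496) = 9*(-(-2)*8/35 + 496) = 9*(-1/35*(-16) + 496) = 9*(16/35 + 496) = 9*(17376/35) = 156384/35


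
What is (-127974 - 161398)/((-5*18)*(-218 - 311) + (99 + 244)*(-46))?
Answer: -72343/7958 ≈ -9.0906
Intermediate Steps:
(-127974 - 161398)/((-5*18)*(-218 - 311) + (99 + 244)*(-46)) = -289372/(-90*(-529) + 343*(-46)) = -289372/(47610 - 15778) = -289372/31832 = -289372*1/31832 = -72343/7958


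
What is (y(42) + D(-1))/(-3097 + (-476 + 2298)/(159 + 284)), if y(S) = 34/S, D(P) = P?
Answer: 1772/28773129 ≈ 6.1585e-5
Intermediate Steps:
(y(42) + D(-1))/(-3097 + (-476 + 2298)/(159 + 284)) = (34/42 - 1)/(-3097 + (-476 + 2298)/(159 + 284)) = (34*(1/42) - 1)/(-3097 + 1822/443) = (17/21 - 1)/(-3097 + 1822*(1/443)) = -4/(21*(-3097 + 1822/443)) = -4/(21*(-1370149/443)) = -4/21*(-443/1370149) = 1772/28773129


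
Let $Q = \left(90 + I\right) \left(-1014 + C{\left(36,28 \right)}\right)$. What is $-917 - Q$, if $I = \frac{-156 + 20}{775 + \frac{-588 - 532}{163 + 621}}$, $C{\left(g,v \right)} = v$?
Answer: $\frac{474622873}{5415} \approx 87650.0$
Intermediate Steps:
$I = - \frac{952}{5415}$ ($I = - \frac{136}{775 - \frac{1120}{784}} = - \frac{136}{775 - \frac{10}{7}} = - \frac{136}{\frac{5415}{7}} = \left(-136\right) \frac{7}{5415} = - \frac{952}{5415} \approx -0.17581$)
$Q = - \frac{479588428}{5415}$ ($Q = \left(90 - \frac{952}{5415}\right) \left(-1014 + 28\right) = \frac{486398}{5415} \left(-986\right) = - \frac{479588428}{5415} \approx -88567.0$)
$-917 - Q = -917 - - \frac{479588428}{5415} = -917 + \frac{479588428}{5415} = \frac{474622873}{5415}$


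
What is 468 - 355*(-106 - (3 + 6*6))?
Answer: 51943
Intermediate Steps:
468 - 355*(-106 - (3 + 6*6)) = 468 - 355*(-106 - (3 + 36)) = 468 - 355*(-106 - 1*39) = 468 - 355*(-106 - 39) = 468 - 355*(-145) = 468 + 51475 = 51943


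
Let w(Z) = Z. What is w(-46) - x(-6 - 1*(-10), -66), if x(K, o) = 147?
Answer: -193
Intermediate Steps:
w(-46) - x(-6 - 1*(-10), -66) = -46 - 1*147 = -46 - 147 = -193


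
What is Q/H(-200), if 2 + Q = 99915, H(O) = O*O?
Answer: 99913/40000 ≈ 2.4978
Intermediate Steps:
H(O) = O²
Q = 99913 (Q = -2 + 99915 = 99913)
Q/H(-200) = 99913/((-200)²) = 99913/40000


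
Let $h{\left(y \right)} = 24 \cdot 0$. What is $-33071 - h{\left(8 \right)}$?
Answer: $-33071$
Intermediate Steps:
$h{\left(y \right)} = 0$
$-33071 - h{\left(8 \right)} = -33071 - 0 = -33071 + 0 = -33071$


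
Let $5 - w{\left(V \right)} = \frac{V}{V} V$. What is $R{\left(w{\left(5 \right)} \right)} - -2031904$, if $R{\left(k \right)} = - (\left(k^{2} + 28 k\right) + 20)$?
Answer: $2031884$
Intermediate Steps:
$w{\left(V \right)} = 5 - V$ ($w{\left(V \right)} = 5 - \frac{V}{V} V = 5 - 1 V = 5 - V$)
$R{\left(k \right)} = -20 - k^{2} - 28 k$ ($R{\left(k \right)} = - (20 + k^{2} + 28 k) = -20 - k^{2} - 28 k$)
$R{\left(w{\left(5 \right)} \right)} - -2031904 = \left(-20 - \left(5 - 5\right)^{2} - 28 \left(5 - 5\right)\right) - -2031904 = \left(-20 - \left(5 - 5\right)^{2} - 28 \left(5 - 5\right)\right) + 2031904 = \left(-20 - 0^{2} - 0\right) + 2031904 = \left(-20 - 0 + 0\right) + 2031904 = \left(-20 + 0 + 0\right) + 2031904 = -20 + 2031904 = 2031884$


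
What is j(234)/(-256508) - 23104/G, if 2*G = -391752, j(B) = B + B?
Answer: 364668179/3140235063 ≈ 0.11613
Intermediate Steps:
j(B) = 2*B
G = -195876 (G = (1/2)*(-391752) = -195876)
j(234)/(-256508) - 23104/G = (2*234)/(-256508) - 23104/(-195876) = 468*(-1/256508) - 23104*(-1/195876) = -117/64127 + 5776/48969 = 364668179/3140235063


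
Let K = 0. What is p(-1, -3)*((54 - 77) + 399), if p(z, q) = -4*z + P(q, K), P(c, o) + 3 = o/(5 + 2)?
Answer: 376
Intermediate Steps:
P(c, o) = -3 + o/7 (P(c, o) = -3 + o/(5 + 2) = -3 + o/7)
p(z, q) = -3 - 4*z (p(z, q) = -4*z + (-3 + (1/7)*0) = -4*z + (-3 + 0) = -4*z - 3 = -3 - 4*z)
p(-1, -3)*((54 - 77) + 399) = (-3 - 4*(-1))*((54 - 77) + 399) = (-3 + 4)*(-23 + 399) = 1*376 = 376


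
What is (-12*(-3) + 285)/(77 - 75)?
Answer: 321/2 ≈ 160.50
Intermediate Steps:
(-12*(-3) + 285)/(77 - 75) = (36 + 285)/2 = 321*(½) = 321/2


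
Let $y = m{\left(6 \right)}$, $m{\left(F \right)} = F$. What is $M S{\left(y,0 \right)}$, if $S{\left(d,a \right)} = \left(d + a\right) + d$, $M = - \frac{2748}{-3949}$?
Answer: $\frac{32976}{3949} \approx 8.3505$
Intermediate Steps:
$y = 6$
$M = \frac{2748}{3949}$ ($M = \left(-2748\right) \left(- \frac{1}{3949}\right) = \frac{2748}{3949} \approx 0.69587$)
$S{\left(d,a \right)} = a + 2 d$ ($S{\left(d,a \right)} = \left(a + d\right) + d = a + 2 d$)
$M S{\left(y,0 \right)} = \frac{2748 \left(0 + 2 \cdot 6\right)}{3949} = \frac{2748 \left(0 + 12\right)}{3949} = \frac{2748}{3949} \cdot 12 = \frac{32976}{3949}$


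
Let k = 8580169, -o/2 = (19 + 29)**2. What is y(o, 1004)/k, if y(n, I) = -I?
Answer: -1004/8580169 ≈ -0.00011701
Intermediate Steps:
o = -4608 (o = -2*(19 + 29)**2 = -2*48**2 = -2*2304 = -4608)
y(o, 1004)/k = -1*1004/8580169 = -1004*1/8580169 = -1004/8580169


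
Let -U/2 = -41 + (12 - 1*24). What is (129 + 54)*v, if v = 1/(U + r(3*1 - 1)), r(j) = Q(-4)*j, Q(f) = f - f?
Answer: 183/106 ≈ 1.7264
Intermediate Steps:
Q(f) = 0
r(j) = 0 (r(j) = 0*j = 0)
U = 106 (U = -2*(-41 + (12 - 1*24)) = -2*(-41 + (12 - 24)) = -2*(-41 - 12) = -2*(-53) = 106)
v = 1/106 (v = 1/(106 + 0) = 1/106 ≈ 0.0094340)
(129 + 54)*v = (129 + 54)*(1/106) = 183*(1/106) = 183/106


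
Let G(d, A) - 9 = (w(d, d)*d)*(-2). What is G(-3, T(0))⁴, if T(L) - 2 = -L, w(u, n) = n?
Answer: 6561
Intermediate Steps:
T(L) = 2 - L
G(d, A) = 9 - 2*d² (G(d, A) = 9 + (d*d)*(-2) = 9 + d²*(-2) = 9 - 2*d²)
G(-3, T(0))⁴ = (9 - 2*(-3)²)⁴ = (9 - 2*9)⁴ = (9 - 18)⁴ = (-9)⁴ = 6561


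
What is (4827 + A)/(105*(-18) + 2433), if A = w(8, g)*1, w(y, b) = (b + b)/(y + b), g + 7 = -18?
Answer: 82109/9231 ≈ 8.8949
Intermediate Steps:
g = -25 (g = -7 - 18 = -25)
w(y, b) = 2*b/(b + y) (w(y, b) = (2*b)/(b + y) = 2*b/(b + y))
A = 50/17 (A = (2*(-25)/(-25 + 8))*1 = (2*(-25)/(-17))*1 = (2*(-25)*(-1/17))*1 = (50/17)*1 = 50/17 ≈ 2.9412)
(4827 + A)/(105*(-18) + 2433) = (4827 + 50/17)/(105*(-18) + 2433) = 82109/(17*(-1890 + 2433)) = (82109/17)/543 = (82109/17)*(1/543) = 82109/9231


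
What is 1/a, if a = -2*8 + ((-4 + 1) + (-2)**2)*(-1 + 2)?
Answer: -1/15 ≈ -0.066667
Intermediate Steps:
a = -15 (a = -16 + (-3 + 4)*1 = -16 + 1*1 = -16 + 1 = -15)
1/a = 1/(-15) = -1/15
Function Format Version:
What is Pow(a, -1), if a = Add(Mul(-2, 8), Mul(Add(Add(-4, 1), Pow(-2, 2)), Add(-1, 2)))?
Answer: Rational(-1, 15) ≈ -0.066667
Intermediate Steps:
a = -15 (a = Add(-16, Mul(Add(-3, 4), 1)) = Add(-16, Mul(1, 1)) = Add(-16, 1) = -15)
Pow(a, -1) = Pow(-15, -1) = Rational(-1, 15)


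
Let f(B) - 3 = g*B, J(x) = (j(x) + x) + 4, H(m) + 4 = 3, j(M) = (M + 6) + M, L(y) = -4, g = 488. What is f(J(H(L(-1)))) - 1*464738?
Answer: -461319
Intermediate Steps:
j(M) = 6 + 2*M (j(M) = (6 + M) + M = 6 + 2*M)
H(m) = -1 (H(m) = -4 + 3 = -1)
J(x) = 10 + 3*x (J(x) = ((6 + 2*x) + x) + 4 = (6 + 3*x) + 4 = 10 + 3*x)
f(B) = 3 + 488*B
f(J(H(L(-1)))) - 1*464738 = (3 + 488*(10 + 3*(-1))) - 1*464738 = (3 + 488*(10 - 3)) - 464738 = (3 + 488*7) - 464738 = (3 + 3416) - 464738 = 3419 - 464738 = -461319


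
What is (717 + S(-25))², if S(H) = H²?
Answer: 1800964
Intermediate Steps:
(717 + S(-25))² = (717 + (-25)²)² = (717 + 625)² = 1342² = 1800964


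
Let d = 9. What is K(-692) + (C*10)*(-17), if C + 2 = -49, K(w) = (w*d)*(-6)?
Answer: 46038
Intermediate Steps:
K(w) = -54*w (K(w) = (w*9)*(-6) = (9*w)*(-6) = -54*w)
C = -51 (C = -2 - 49 = -51)
K(-692) + (C*10)*(-17) = -54*(-692) - 51*10*(-17) = 37368 - 510*(-17) = 37368 + 8670 = 46038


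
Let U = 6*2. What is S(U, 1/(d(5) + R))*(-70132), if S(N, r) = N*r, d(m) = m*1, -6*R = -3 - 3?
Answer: -140264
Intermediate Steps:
R = 1 (R = -(-3 - 3)/6 = -⅙*(-6) = 1)
U = 12
d(m) = m
S(U, 1/(d(5) + R))*(-70132) = (12/(5 + 1))*(-70132) = (12/6)*(-70132) = (12*(⅙))*(-70132) = 2*(-70132) = -140264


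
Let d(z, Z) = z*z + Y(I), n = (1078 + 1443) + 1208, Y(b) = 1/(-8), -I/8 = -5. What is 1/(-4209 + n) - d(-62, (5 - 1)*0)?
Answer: -1845061/480 ≈ -3843.9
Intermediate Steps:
I = 40 (I = -8*(-5) = 40)
Y(b) = -1/8
n = 3729 (n = 2521 + 1208 = 3729)
d(z, Z) = -1/8 + z**2 (d(z, Z) = z*z - 1/8 = z**2 - 1/8 = -1/8 + z**2)
1/(-4209 + n) - d(-62, (5 - 1)*0) = 1/(-4209 + 3729) - (-1/8 + (-62)**2) = 1/(-480) - (-1/8 + 3844) = -1/480 - 1*30751/8 = -1/480 - 30751/8 = -1845061/480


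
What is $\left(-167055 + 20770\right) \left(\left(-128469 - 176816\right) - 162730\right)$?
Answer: $68463574275$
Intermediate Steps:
$\left(-167055 + 20770\right) \left(\left(-128469 - 176816\right) - 162730\right) = - 146285 \left(-305285 - 162730\right) = \left(-146285\right) \left(-468015\right) = 68463574275$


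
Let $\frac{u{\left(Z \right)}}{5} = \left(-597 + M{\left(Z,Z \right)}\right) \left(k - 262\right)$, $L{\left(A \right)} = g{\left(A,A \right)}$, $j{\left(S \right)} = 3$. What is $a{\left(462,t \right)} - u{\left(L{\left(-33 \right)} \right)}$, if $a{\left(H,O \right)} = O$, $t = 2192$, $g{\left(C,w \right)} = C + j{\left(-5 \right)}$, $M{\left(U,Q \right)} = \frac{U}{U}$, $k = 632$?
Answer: $1104792$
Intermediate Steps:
$M{\left(U,Q \right)} = 1$
$g{\left(C,w \right)} = 3 + C$ ($g{\left(C,w \right)} = C + 3 = 3 + C$)
$L{\left(A \right)} = 3 + A$
$u{\left(Z \right)} = -1102600$ ($u{\left(Z \right)} = 5 \left(-597 + 1\right) \left(632 - 262\right) = 5 \left(\left(-596\right) 370\right) = 5 \left(-220520\right) = -1102600$)
$a{\left(462,t \right)} - u{\left(L{\left(-33 \right)} \right)} = 2192 - -1102600 = 2192 + 1102600 = 1104792$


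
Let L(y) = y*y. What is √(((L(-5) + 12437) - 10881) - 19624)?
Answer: I*√18043 ≈ 134.32*I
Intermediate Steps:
L(y) = y²
√(((L(-5) + 12437) - 10881) - 19624) = √((((-5)² + 12437) - 10881) - 19624) = √(((25 + 12437) - 10881) - 19624) = √((12462 - 10881) - 19624) = √(1581 - 19624) = √(-18043) = I*√18043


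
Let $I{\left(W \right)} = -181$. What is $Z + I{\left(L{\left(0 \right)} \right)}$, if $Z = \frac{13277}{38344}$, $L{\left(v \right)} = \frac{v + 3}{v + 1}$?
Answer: $- \frac{6926987}{38344} \approx -180.65$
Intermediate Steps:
$L{\left(v \right)} = \frac{3 + v}{1 + v}$
$Z = \frac{13277}{38344}$ ($Z = 13277 \cdot \frac{1}{38344} = \frac{13277}{38344} \approx 0.34626$)
$Z + I{\left(L{\left(0 \right)} \right)} = \frac{13277}{38344} - 181 = - \frac{6926987}{38344}$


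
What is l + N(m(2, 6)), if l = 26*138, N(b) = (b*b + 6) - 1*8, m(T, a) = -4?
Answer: 3602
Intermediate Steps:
N(b) = -2 + b² (N(b) = (b² + 6) - 8 = (6 + b²) - 8 = -2 + b²)
l = 3588
l + N(m(2, 6)) = 3588 + (-2 + (-4)²) = 3588 + (-2 + 16) = 3588 + 14 = 3602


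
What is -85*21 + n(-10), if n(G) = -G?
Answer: -1775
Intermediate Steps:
-85*21 + n(-10) = -85*21 - 1*(-10) = -1785 + 10 = -1775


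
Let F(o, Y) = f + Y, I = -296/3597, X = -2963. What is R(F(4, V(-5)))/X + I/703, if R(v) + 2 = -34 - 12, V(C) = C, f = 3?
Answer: 3256760/202500309 ≈ 0.016083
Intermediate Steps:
I = -296/3597 (I = -296*1/3597 = -296/3597 ≈ -0.082291)
F(o, Y) = 3 + Y
R(v) = -48 (R(v) = -2 + (-34 - 12) = -2 - 46 = -48)
R(F(4, V(-5)))/X + I/703 = -48/(-2963) - 296/3597/703 = -48*(-1/2963) - 296/3597*1/703 = 48/2963 - 8/68343 = 3256760/202500309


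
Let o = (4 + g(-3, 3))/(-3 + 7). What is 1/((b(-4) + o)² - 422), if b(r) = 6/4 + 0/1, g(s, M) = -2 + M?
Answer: -16/6631 ≈ -0.0024129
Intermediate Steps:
o = 5/4 (o = (4 + (-2 + 3))/(-3 + 7) = (4 + 1)/4 = 5*(¼) = 5/4 ≈ 1.2500)
b(r) = 3/2 (b(r) = 6*(¼) + 0*1 = 3/2 + 0 = 3/2)
1/((b(-4) + o)² - 422) = 1/((3/2 + 5/4)² - 422) = 1/((11/4)² - 422) = 1/(121/16 - 422) = 1/(-6631/16) = -16/6631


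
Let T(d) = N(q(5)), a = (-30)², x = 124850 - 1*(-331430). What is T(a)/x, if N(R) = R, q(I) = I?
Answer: 1/91256 ≈ 1.0958e-5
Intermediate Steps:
x = 456280 (x = 124850 + 331430 = 456280)
a = 900
T(d) = 5
T(a)/x = 5/456280 = 5*(1/456280) = 1/91256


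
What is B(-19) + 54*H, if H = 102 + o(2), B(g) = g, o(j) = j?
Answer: 5597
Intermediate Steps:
H = 104 (H = 102 + 2 = 104)
B(-19) + 54*H = -19 + 54*104 = -19 + 5616 = 5597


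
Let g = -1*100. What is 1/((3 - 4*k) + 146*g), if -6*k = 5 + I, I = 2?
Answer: -3/43777 ≈ -6.8529e-5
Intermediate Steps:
g = -100
k = -7/6 (k = -(5 + 2)/6 = -⅙*7 = -7/6 ≈ -1.1667)
1/((3 - 4*k) + 146*g) = 1/((3 - 4*(-7/6)) + 146*(-100)) = 1/((3 + 14/3) - 14600) = 1/(23/3 - 14600) = 1/(-43777/3) = -3/43777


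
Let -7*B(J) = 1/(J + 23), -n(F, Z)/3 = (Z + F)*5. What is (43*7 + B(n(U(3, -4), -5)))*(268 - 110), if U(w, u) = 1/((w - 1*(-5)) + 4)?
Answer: 128833990/2709 ≈ 47558.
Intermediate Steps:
U(w, u) = 1/(9 + w) (U(w, u) = 1/((w + 5) + 4) = 1/((5 + w) + 4) = 1/(9 + w))
n(F, Z) = -15*F - 15*Z (n(F, Z) = -3*(Z + F)*5 = -3*(F + Z)*5 = -3*(5*F + 5*Z) = -15*F - 15*Z)
B(J) = -1/(7*(23 + J)) (B(J) = -1/(7*(J + 23)) = -1/(7*(23 + J)))
(43*7 + B(n(U(3, -4), -5)))*(268 - 110) = (43*7 - 1/(161 + 7*(-15/(9 + 3) - 15*(-5))))*(268 - 110) = (301 - 1/(161 + 7*(-15/12 + 75)))*158 = (301 - 1/(161 + 7*(-15*1/12 + 75)))*158 = (301 - 1/(161 + 7*(-5/4 + 75)))*158 = (301 - 1/(161 + 7*(295/4)))*158 = (301 - 1/(161 + 2065/4))*158 = (301 - 1/2709/4)*158 = (301 - 1*4/2709)*158 = (301 - 4/2709)*158 = (815405/2709)*158 = 128833990/2709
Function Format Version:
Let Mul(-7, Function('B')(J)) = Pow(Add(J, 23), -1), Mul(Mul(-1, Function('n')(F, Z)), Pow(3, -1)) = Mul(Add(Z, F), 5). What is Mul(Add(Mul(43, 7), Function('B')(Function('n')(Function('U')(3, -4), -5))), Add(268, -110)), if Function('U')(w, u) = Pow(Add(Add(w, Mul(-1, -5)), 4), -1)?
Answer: Rational(128833990, 2709) ≈ 47558.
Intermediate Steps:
Function('U')(w, u) = Pow(Add(9, w), -1) (Function('U')(w, u) = Pow(Add(Add(w, 5), 4), -1) = Pow(Add(Add(5, w), 4), -1) = Pow(Add(9, w), -1))
Function('n')(F, Z) = Add(Mul(-15, F), Mul(-15, Z)) (Function('n')(F, Z) = Mul(-3, Mul(Add(Z, F), 5)) = Mul(-3, Mul(Add(F, Z), 5)) = Mul(-3, Add(Mul(5, F), Mul(5, Z))) = Add(Mul(-15, F), Mul(-15, Z)))
Function('B')(J) = Mul(Rational(-1, 7), Pow(Add(23, J), -1)) (Function('B')(J) = Mul(Rational(-1, 7), Pow(Add(J, 23), -1)) = Mul(Rational(-1, 7), Pow(Add(23, J), -1)))
Mul(Add(Mul(43, 7), Function('B')(Function('n')(Function('U')(3, -4), -5))), Add(268, -110)) = Mul(Add(Mul(43, 7), Mul(-1, Pow(Add(161, Mul(7, Add(Mul(-15, Pow(Add(9, 3), -1)), Mul(-15, -5)))), -1))), Add(268, -110)) = Mul(Add(301, Mul(-1, Pow(Add(161, Mul(7, Add(Mul(-15, Pow(12, -1)), 75))), -1))), 158) = Mul(Add(301, Mul(-1, Pow(Add(161, Mul(7, Add(Mul(-15, Rational(1, 12)), 75))), -1))), 158) = Mul(Add(301, Mul(-1, Pow(Add(161, Mul(7, Add(Rational(-5, 4), 75))), -1))), 158) = Mul(Add(301, Mul(-1, Pow(Add(161, Mul(7, Rational(295, 4))), -1))), 158) = Mul(Add(301, Mul(-1, Pow(Add(161, Rational(2065, 4)), -1))), 158) = Mul(Add(301, Mul(-1, Pow(Rational(2709, 4), -1))), 158) = Mul(Add(301, Mul(-1, Rational(4, 2709))), 158) = Mul(Add(301, Rational(-4, 2709)), 158) = Mul(Rational(815405, 2709), 158) = Rational(128833990, 2709)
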